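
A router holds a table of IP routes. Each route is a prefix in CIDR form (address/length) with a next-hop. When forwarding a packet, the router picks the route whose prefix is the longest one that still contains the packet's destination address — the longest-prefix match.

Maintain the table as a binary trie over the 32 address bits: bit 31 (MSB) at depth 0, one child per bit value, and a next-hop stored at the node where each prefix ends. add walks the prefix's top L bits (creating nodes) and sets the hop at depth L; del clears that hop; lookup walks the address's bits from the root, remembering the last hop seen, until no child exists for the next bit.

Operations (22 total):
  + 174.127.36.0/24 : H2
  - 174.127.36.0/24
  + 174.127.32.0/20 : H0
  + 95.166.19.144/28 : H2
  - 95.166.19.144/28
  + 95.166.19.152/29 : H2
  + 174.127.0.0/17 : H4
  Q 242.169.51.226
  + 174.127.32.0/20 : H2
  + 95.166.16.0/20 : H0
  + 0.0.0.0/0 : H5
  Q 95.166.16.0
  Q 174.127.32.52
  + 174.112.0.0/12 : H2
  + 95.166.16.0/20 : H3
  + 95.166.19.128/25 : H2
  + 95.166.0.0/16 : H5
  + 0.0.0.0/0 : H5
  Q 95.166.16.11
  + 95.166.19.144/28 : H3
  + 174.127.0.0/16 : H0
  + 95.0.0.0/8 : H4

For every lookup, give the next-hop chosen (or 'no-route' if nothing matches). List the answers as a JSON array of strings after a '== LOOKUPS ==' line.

Process each operation:
  + 174.127.36.0/24 (H2) depth=24
  del 174.127.36.0/24 (clear depth 24)
  + 174.127.32.0/20 (H0) depth=20
  + 95.166.19.144/28 (H2) depth=28
  del 95.166.19.144/28 (clear depth 28)
  + 95.166.19.152/29 (H2) depth=29
  + 174.127.0.0/17 (H4) depth=17
  Q 242.169.51.226: descend 1 ; hops seen [∅] ; pick no-route
  + 174.127.32.0/20 (H2) depth=20
  + 95.166.16.0/20 (H0) depth=20
  + 0.0.0.0/0 (H5) depth=0
  Q 95.166.16.0: descend 0101111110100110000100 ; hops seen [H5,H0] ; pick H0
  Q 174.127.32.52: descend 101011100111111100100 ; hops seen [H5,H4,H2] ; pick H2
  + 174.112.0.0/12 (H2) depth=12
  + 95.166.16.0/20 (H3) depth=20
  + 95.166.19.128/25 (H2) depth=25
  + 95.166.0.0/16 (H5) depth=16
  + 0.0.0.0/0 (H5) depth=0
  Q 95.166.16.11: descend 0101111110100110000100 ; hops seen [H5,H5,H3] ; pick H3
  + 95.166.19.144/28 (H3) depth=28
  + 174.127.0.0/16 (H0) depth=16
  + 95.0.0.0/8 (H4) depth=8

== LOOKUPS ==
["no-route","H0","H2","H3"]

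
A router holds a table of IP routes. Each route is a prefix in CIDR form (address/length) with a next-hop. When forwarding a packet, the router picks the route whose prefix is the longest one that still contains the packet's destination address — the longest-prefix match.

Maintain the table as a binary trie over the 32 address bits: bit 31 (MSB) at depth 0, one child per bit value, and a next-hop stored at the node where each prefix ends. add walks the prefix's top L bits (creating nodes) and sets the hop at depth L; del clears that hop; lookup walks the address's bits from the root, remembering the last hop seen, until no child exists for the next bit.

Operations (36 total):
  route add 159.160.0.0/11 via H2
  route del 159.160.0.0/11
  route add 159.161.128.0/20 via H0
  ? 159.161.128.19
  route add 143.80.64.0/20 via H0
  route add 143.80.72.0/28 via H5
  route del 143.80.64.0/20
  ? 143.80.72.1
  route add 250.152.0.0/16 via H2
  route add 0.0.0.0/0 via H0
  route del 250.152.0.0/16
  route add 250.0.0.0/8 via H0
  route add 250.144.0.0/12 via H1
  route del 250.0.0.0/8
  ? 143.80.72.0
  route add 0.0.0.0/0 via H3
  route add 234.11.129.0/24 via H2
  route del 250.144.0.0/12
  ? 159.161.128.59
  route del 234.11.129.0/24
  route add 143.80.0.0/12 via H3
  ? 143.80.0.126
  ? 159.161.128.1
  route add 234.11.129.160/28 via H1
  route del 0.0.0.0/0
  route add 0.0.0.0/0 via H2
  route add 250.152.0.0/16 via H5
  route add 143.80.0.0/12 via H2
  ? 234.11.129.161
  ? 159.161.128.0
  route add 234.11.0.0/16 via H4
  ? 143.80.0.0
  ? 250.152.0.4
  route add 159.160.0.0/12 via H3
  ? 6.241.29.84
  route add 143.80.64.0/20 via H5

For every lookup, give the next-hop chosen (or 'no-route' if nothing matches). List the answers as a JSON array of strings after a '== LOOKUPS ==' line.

Process each operation:
  add 159.160.0.0/11 -> H2 at depth 11
  del 159.160.0.0/11 (clear depth 11)
  add 159.161.128.0/20 -> H0 at depth 20
  lookup 159.161.128.19: bits 10011111101000011000 walk d0:-→d1:-→d2:-→d3:-→d4:-→d5:-→d6:-→d7:-→d8:-→d9:-→d10:-→d11:-→d12:-→d13:-→d14:-→d15:-→d16:-→d17:-→d18:-→d19:-→d20:H0 -> H0
  add 143.80.64.0/20 -> H0 at depth 20
  add 143.80.72.0/28 -> H5 at depth 28
  del 143.80.64.0/20 (clear depth 20)
  lookup 143.80.72.1: bits 1000111101010000010010000000 walk d0:-→d1:-→d2:-→d3:-→d4:-→d5:-→d6:-→d7:-→d8:-→d9:-→d10:-→d11:-→d12:-→d13:-→d14:-→d15:-→d16:-→d17:-→d18:-→d19:-→d20:-→d21:-→d22:-→d23:-→d24:-→d25:-→d26:-→d27:-→d28:H5 -> H5
  add 250.152.0.0/16 -> H2 at depth 16
  add 0.0.0.0/0 -> H0 at depth 0
  del 250.152.0.0/16 (clear depth 16)
  add 250.0.0.0/8 -> H0 at depth 8
  add 250.144.0.0/12 -> H1 at depth 12
  del 250.0.0.0/8 (clear depth 8)
  lookup 143.80.72.0: bits 1000111101010000010010000000 walk d0:H0→d1:-→d2:-→d3:-→d4:-→d5:-→d6:-→d7:-→d8:-→d9:-→d10:-→d11:-→d12:-→d13:-→d14:-→d15:-→d16:-→d17:-→d18:-→d19:-→d20:-→d21:-→d22:-→d23:-→d24:-→d25:-→d26:-→d27:-→d28:H5 -> H5
  add 0.0.0.0/0 -> H3 at depth 0
  add 234.11.129.0/24 -> H2 at depth 24
  del 250.144.0.0/12 (clear depth 12)
  lookup 159.161.128.59: bits 10011111101000011000 walk d0:H3→d1:-→d2:-→d3:-→d4:-→d5:-→d6:-→d7:-→d8:-→d9:-→d10:-→d11:-→d12:-→d13:-→d14:-→d15:-→d16:-→d17:-→d18:-→d19:-→d20:H0 -> H0
  del 234.11.129.0/24 (clear depth 24)
  add 143.80.0.0/12 -> H3 at depth 12
  lookup 143.80.0.126: bits 10001111010100000 walk d0:H3→d1:-→d2:-→d3:-→d4:-→d5:-→d6:-→d7:-→d8:-→d9:-→d10:-→d11:-→d12:H3→d13:-→d14:-→d15:-→d16:-→d17:- -> H3
  lookup 159.161.128.1: bits 10011111101000011000 walk d0:H3→d1:-→d2:-→d3:-→d4:-→d5:-→d6:-→d7:-→d8:-→d9:-→d10:-→d11:-→d12:-→d13:-→d14:-→d15:-→d16:-→d17:-→d18:-→d19:-→d20:H0 -> H0
  add 234.11.129.160/28 -> H1 at depth 28
  del 0.0.0.0/0 (clear depth 0)
  add 0.0.0.0/0 -> H2 at depth 0
  add 250.152.0.0/16 -> H5 at depth 16
  add 143.80.0.0/12 -> H2 at depth 12
  lookup 234.11.129.161: bits 1110101000001011100000011010 walk d0:H2→d1:-→d2:-→d3:-→d4:-→d5:-→d6:-→d7:-→d8:-→d9:-→d10:-→d11:-→d12:-→d13:-→d14:-→d15:-→d16:-→d17:-→d18:-→d19:-→d20:-→d21:-→d22:-→d23:-→d24:-→d25:-→d26:-→d27:-→d28:H1 -> H1
  lookup 159.161.128.0: bits 10011111101000011000 walk d0:H2→d1:-→d2:-→d3:-→d4:-→d5:-→d6:-→d7:-→d8:-→d9:-→d10:-→d11:-→d12:-→d13:-→d14:-→d15:-→d16:-→d17:-→d18:-→d19:-→d20:H0 -> H0
  add 234.11.0.0/16 -> H4 at depth 16
  lookup 143.80.0.0: bits 10001111010100000 walk d0:H2→d1:-→d2:-→d3:-→d4:-→d5:-→d6:-→d7:-→d8:-→d9:-→d10:-→d11:-→d12:H2→d13:-→d14:-→d15:-→d16:-→d17:- -> H2
  lookup 250.152.0.4: bits 1111101010011000 walk d0:H2→d1:-→d2:-→d3:-→d4:-→d5:-→d6:-→d7:-→d8:-→d9:-→d10:-→d11:-→d12:-→d13:-→d14:-→d15:-→d16:H5 -> H5
  add 159.160.0.0/12 -> H3 at depth 12
  lookup 6.241.29.84: bits ε walk d0:H2 -> H2
  add 143.80.64.0/20 -> H5 at depth 20

== LOOKUPS ==
["H0","H5","H5","H0","H3","H0","H1","H0","H2","H5","H2"]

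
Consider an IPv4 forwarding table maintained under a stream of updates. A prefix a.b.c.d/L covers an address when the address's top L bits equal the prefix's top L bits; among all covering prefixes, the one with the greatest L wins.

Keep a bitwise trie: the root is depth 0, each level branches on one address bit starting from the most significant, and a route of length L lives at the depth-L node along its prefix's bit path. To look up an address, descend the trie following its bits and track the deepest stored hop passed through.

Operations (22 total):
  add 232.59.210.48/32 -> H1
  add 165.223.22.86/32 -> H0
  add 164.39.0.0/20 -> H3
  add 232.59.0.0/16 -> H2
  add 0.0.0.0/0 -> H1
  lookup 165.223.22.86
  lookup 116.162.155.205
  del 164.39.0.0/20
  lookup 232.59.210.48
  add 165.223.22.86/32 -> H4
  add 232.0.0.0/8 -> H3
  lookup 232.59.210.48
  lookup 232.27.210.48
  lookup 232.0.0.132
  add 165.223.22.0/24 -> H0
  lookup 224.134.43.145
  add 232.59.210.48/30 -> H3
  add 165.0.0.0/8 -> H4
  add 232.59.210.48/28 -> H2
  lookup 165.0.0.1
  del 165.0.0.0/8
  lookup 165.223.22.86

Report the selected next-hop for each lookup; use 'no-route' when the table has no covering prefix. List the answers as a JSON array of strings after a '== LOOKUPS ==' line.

Process each operation:
  add 232.59.210.48/32 -> H1 at depth 32
  add 165.223.22.86/32 -> H0 at depth 32
  add 164.39.0.0/20 -> H3 at depth 20
  add 232.59.0.0/16 -> H2 at depth 16
  add 0.0.0.0/0 -> H1 at depth 0
  Q 165.223.22.86: descend 10100101110111110001011001010110 ; hops seen [H1,H0] ; pick H0
  Q 116.162.155.205: descend ε ; hops seen [H1] ; pick H1
  - 164.39.0.0/20 clear@20
  Q 232.59.210.48: descend 11101000001110111101001000110000 ; hops seen [H1,H2,H1] ; pick H1
  add 165.223.22.86/32 -> H4 at depth 32
  add 232.0.0.0/8 -> H3 at depth 8
  Q 232.59.210.48: descend 11101000001110111101001000110000 ; hops seen [H1,H3,H2,H1] ; pick H1
  Q 232.27.210.48: descend 1110100000 ; hops seen [H1,H3] ; pick H3
  Q 232.0.0.132: descend 1110100000 ; hops seen [H1,H3] ; pick H3
  add 165.223.22.0/24 -> H0 at depth 24
  Q 224.134.43.145: descend 1110 ; hops seen [H1] ; pick H1
  add 232.59.210.48/30 -> H3 at depth 30
  add 165.0.0.0/8 -> H4 at depth 8
  add 232.59.210.48/28 -> H2 at depth 28
  Q 165.0.0.1: descend 10100101 ; hops seen [H1,H4] ; pick H4
  - 165.0.0.0/8 clear@8
  Q 165.223.22.86: descend 10100101110111110001011001010110 ; hops seen [H1,H0,H4] ; pick H4

== LOOKUPS ==
["H0","H1","H1","H1","H3","H3","H1","H4","H4"]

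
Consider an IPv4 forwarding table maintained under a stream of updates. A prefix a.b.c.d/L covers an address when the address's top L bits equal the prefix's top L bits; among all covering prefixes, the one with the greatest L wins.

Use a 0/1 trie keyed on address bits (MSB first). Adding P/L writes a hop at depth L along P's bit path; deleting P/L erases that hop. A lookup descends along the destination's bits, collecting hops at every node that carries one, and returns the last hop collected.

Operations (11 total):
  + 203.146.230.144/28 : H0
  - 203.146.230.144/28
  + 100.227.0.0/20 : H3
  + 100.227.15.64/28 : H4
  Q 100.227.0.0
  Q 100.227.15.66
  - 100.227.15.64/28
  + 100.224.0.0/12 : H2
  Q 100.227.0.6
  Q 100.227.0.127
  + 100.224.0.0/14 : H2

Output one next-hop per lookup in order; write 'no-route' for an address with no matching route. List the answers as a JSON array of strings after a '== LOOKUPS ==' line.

Process each operation:
  add 203.146.230.144/28 -> H0 at depth 28
  del 203.146.230.144/28 (clear depth 28)
  add 100.227.0.0/20 -> H3 at depth 20
  add 100.227.15.64/28 -> H4 at depth 28
  lookup 100.227.0.0: bits 01100100111000110000 walk d0:-→d1:-→d2:-→d3:-→d4:-→d5:-→d6:-→d7:-→d8:-→d9:-→d10:-→d11:-→d12:-→d13:-→d14:-→d15:-→d16:-→d17:-→d18:-→d19:-→d20:H3 -> H3
  lookup 100.227.15.66: bits 0110010011100011000011110100 walk d0:-→d1:-→d2:-→d3:-→d4:-→d5:-→d6:-→d7:-→d8:-→d9:-→d10:-→d11:-→d12:-→d13:-→d14:-→d15:-→d16:-→d17:-→d18:-→d19:-→d20:H3→d21:-→d22:-→d23:-→d24:-→d25:-→d26:-→d27:-→d28:H4 -> H4
  del 100.227.15.64/28 (clear depth 28)
  add 100.224.0.0/12 -> H2 at depth 12
  lookup 100.227.0.6: bits 01100100111000110000 walk d0:-→d1:-→d2:-→d3:-→d4:-→d5:-→d6:-→d7:-→d8:-→d9:-→d10:-→d11:-→d12:H2→d13:-→d14:-→d15:-→d16:-→d17:-→d18:-→d19:-→d20:H3 -> H3
  lookup 100.227.0.127: bits 01100100111000110000 walk d0:-→d1:-→d2:-→d3:-→d4:-→d5:-→d6:-→d7:-→d8:-→d9:-→d10:-→d11:-→d12:H2→d13:-→d14:-→d15:-→d16:-→d17:-→d18:-→d19:-→d20:H3 -> H3
  add 100.224.0.0/14 -> H2 at depth 14

== LOOKUPS ==
["H3","H4","H3","H3"]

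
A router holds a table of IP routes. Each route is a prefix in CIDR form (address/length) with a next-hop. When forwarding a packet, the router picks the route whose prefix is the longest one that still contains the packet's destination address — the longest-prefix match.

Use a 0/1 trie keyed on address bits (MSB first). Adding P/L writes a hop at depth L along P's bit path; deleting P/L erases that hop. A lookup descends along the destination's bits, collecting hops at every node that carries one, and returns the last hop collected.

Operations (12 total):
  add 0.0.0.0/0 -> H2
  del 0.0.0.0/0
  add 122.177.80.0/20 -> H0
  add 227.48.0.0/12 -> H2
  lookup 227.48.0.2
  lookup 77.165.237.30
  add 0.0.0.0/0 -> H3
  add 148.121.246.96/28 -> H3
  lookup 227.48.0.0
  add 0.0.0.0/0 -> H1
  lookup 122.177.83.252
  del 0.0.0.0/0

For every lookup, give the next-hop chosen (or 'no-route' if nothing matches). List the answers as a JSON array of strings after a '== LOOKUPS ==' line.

Trace:
  add 0.0.0.0/0 -> H2 at depth 0
  - 0.0.0.0/0 clear@0
  add 122.177.80.0/20 -> H0 at depth 20
  add 227.48.0.0/12 -> H2 at depth 12
  ? 227.48.0.2  path d0:-→d1:-→d2:-→d3:-→d4:-→d5:-→d6:-→d7:-→d8:-→d9:-→d10:-→d11:-→d12:H2  best=H2
  ? 77.165.237.30  path d0:-→d1:-→d2:-  best=no-route
  add 0.0.0.0/0 -> H3 at depth 0
  add 148.121.246.96/28 -> H3 at depth 28
  ? 227.48.0.0  path d0:H3→d1:-→d2:-→d3:-→d4:-→d5:-→d6:-→d7:-→d8:-→d9:-→d10:-→d11:-→d12:H2  best=H2
  add 0.0.0.0/0 -> H1 at depth 0
  ? 122.177.83.252  path d0:H1→d1:-→d2:-→d3:-→d4:-→d5:-→d6:-→d7:-→d8:-→d9:-→d10:-→d11:-→d12:-→d13:-→d14:-→d15:-→d16:-→d17:-→d18:-→d19:-→d20:H0  best=H0
  - 0.0.0.0/0 clear@0

== LOOKUPS ==
["H2","no-route","H2","H0"]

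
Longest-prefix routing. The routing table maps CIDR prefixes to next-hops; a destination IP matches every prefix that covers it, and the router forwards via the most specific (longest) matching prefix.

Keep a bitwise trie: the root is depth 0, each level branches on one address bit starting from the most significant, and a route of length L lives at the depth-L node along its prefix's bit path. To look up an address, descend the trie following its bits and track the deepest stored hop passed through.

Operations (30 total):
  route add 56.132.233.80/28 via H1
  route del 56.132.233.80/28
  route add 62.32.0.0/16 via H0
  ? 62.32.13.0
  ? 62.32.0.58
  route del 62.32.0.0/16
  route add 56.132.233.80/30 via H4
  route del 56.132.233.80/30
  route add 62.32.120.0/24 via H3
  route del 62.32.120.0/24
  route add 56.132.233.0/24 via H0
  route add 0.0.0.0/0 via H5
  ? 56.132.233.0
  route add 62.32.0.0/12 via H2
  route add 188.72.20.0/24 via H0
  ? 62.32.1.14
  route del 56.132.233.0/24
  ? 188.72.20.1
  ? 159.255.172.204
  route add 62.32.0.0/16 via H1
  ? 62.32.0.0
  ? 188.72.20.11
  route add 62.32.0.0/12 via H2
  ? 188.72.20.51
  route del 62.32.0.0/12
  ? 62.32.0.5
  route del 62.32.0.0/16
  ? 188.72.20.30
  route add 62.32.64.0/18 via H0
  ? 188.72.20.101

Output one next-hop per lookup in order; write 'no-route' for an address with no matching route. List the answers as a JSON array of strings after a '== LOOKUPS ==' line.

Trace:
  + 56.132.233.80/28 (H1) depth=28
  - 56.132.233.80/28 clear@28
  + 62.32.0.0/16 (H0) depth=16
  lookup 62.32.13.0: bits 0011111000100000 walk d0:-→d1:-→d2:-→d3:-→d4:-→d5:-→d6:-→d7:-→d8:-→d9:-→d10:-→d11:-→d12:-→d13:-→d14:-→d15:-→d16:H0 -> H0
  lookup 62.32.0.58: bits 0011111000100000 walk d0:-→d1:-→d2:-→d3:-→d4:-→d5:-→d6:-→d7:-→d8:-→d9:-→d10:-→d11:-→d12:-→d13:-→d14:-→d15:-→d16:H0 -> H0
  - 62.32.0.0/16 clear@16
  + 56.132.233.80/30 (H4) depth=30
  - 56.132.233.80/30 clear@30
  + 62.32.120.0/24 (H3) depth=24
  - 62.32.120.0/24 clear@24
  + 56.132.233.0/24 (H0) depth=24
  + 0.0.0.0/0 (H5) depth=0
  lookup 56.132.233.0: bits 0011100010000100111010010 walk d0:H5→d1:-→d2:-→d3:-→d4:-→d5:-→d6:-→d7:-→d8:-→d9:-→d10:-→d11:-→d12:-→d13:-→d14:-→d15:-→d16:-→d17:-→d18:-→d19:-→d20:-→d21:-→d22:-→d23:-→d24:H0→d25:- -> H0
  + 62.32.0.0/12 (H2) depth=12
  + 188.72.20.0/24 (H0) depth=24
  lookup 62.32.1.14: bits 00111110001000000 walk d0:H5→d1:-→d2:-→d3:-→d4:-→d5:-→d6:-→d7:-→d8:-→d9:-→d10:-→d11:-→d12:H2→d13:-→d14:-→d15:-→d16:-→d17:- -> H2
  - 56.132.233.0/24 clear@24
  lookup 188.72.20.1: bits 101111000100100000010100 walk d0:H5→d1:-→d2:-→d3:-→d4:-→d5:-→d6:-→d7:-→d8:-→d9:-→d10:-→d11:-→d12:-→d13:-→d14:-→d15:-→d16:-→d17:-→d18:-→d19:-→d20:-→d21:-→d22:-→d23:-→d24:H0 -> H0
  lookup 159.255.172.204: bits 10 walk d0:H5→d1:-→d2:- -> H5
  + 62.32.0.0/16 (H1) depth=16
  lookup 62.32.0.0: bits 00111110001000000 walk d0:H5→d1:-→d2:-→d3:-→d4:-→d5:-→d6:-→d7:-→d8:-→d9:-→d10:-→d11:-→d12:H2→d13:-→d14:-→d15:-→d16:H1→d17:- -> H1
  lookup 188.72.20.11: bits 101111000100100000010100 walk d0:H5→d1:-→d2:-→d3:-→d4:-→d5:-→d6:-→d7:-→d8:-→d9:-→d10:-→d11:-→d12:-→d13:-→d14:-→d15:-→d16:-→d17:-→d18:-→d19:-→d20:-→d21:-→d22:-→d23:-→d24:H0 -> H0
  + 62.32.0.0/12 (H2) depth=12
  lookup 188.72.20.51: bits 101111000100100000010100 walk d0:H5→d1:-→d2:-→d3:-→d4:-→d5:-→d6:-→d7:-→d8:-→d9:-→d10:-→d11:-→d12:-→d13:-→d14:-→d15:-→d16:-→d17:-→d18:-→d19:-→d20:-→d21:-→d22:-→d23:-→d24:H0 -> H0
  - 62.32.0.0/12 clear@12
  lookup 62.32.0.5: bits 00111110001000000 walk d0:H5→d1:-→d2:-→d3:-→d4:-→d5:-→d6:-→d7:-→d8:-→d9:-→d10:-→d11:-→d12:-→d13:-→d14:-→d15:-→d16:H1→d17:- -> H1
  - 62.32.0.0/16 clear@16
  lookup 188.72.20.30: bits 101111000100100000010100 walk d0:H5→d1:-→d2:-→d3:-→d4:-→d5:-→d6:-→d7:-→d8:-→d9:-→d10:-→d11:-→d12:-→d13:-→d14:-→d15:-→d16:-→d17:-→d18:-→d19:-→d20:-→d21:-→d22:-→d23:-→d24:H0 -> H0
  + 62.32.64.0/18 (H0) depth=18
  lookup 188.72.20.101: bits 101111000100100000010100 walk d0:H5→d1:-→d2:-→d3:-→d4:-→d5:-→d6:-→d7:-→d8:-→d9:-→d10:-→d11:-→d12:-→d13:-→d14:-→d15:-→d16:-→d17:-→d18:-→d19:-→d20:-→d21:-→d22:-→d23:-→d24:H0 -> H0

== LOOKUPS ==
["H0","H0","H0","H2","H0","H5","H1","H0","H0","H1","H0","H0"]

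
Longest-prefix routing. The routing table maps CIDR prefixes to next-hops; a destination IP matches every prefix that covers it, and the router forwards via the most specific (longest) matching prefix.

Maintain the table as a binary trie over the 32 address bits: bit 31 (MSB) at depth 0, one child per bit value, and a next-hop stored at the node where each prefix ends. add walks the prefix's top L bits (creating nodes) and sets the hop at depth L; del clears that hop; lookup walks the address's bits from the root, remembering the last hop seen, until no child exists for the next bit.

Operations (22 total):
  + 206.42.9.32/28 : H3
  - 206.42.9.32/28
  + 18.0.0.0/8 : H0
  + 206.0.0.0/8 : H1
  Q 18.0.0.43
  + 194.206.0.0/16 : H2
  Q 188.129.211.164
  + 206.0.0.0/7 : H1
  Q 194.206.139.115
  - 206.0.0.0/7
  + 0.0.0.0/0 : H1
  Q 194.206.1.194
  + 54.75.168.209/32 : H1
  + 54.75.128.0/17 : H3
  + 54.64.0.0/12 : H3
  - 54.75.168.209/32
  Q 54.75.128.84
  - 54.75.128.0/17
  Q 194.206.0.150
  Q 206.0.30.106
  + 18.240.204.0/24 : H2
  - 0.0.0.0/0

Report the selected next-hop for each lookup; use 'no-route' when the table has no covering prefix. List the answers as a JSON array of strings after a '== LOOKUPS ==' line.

Apply in order:
  + 206.42.9.32/28 (H3) depth=28
  del 206.42.9.32/28 (clear depth 28)
  + 18.0.0.0/8 (H0) depth=8
  + 206.0.0.0/8 (H1) depth=8
  ? 18.0.0.43  path d0:-→d1:-→d2:-→d3:-→d4:-→d5:-→d6:-→d7:-→d8:H0  best=H0
  + 194.206.0.0/16 (H2) depth=16
  ? 188.129.211.164  path d0:-→d1:-  best=no-route
  + 206.0.0.0/7 (H1) depth=7
  ? 194.206.139.115  path d0:-→d1:-→d2:-→d3:-→d4:-→d5:-→d6:-→d7:-→d8:-→d9:-→d10:-→d11:-→d12:-→d13:-→d14:-→d15:-→d16:H2  best=H2
  del 206.0.0.0/7 (clear depth 7)
  + 0.0.0.0/0 (H1) depth=0
  ? 194.206.1.194  path d0:H1→d1:-→d2:-→d3:-→d4:-→d5:-→d6:-→d7:-→d8:-→d9:-→d10:-→d11:-→d12:-→d13:-→d14:-→d15:-→d16:H2  best=H2
  + 54.75.168.209/32 (H1) depth=32
  + 54.75.128.0/17 (H3) depth=17
  + 54.64.0.0/12 (H3) depth=12
  del 54.75.168.209/32 (clear depth 32)
  ? 54.75.128.84  path d0:H1→d1:-→d2:-→d3:-→d4:-→d5:-→d6:-→d7:-→d8:-→d9:-→d10:-→d11:-→d12:H3→d13:-→d14:-→d15:-→d16:-→d17:H3→d18:-  best=H3
  del 54.75.128.0/17 (clear depth 17)
  ? 194.206.0.150  path d0:H1→d1:-→d2:-→d3:-→d4:-→d5:-→d6:-→d7:-→d8:-→d9:-→d10:-→d11:-→d12:-→d13:-→d14:-→d15:-→d16:H2  best=H2
  ? 206.0.30.106  path d0:H1→d1:-→d2:-→d3:-→d4:-→d5:-→d6:-→d7:-→d8:H1→d9:-→d10:-  best=H1
  + 18.240.204.0/24 (H2) depth=24
  del 0.0.0.0/0 (clear depth 0)

== LOOKUPS ==
["H0","no-route","H2","H2","H3","H2","H1"]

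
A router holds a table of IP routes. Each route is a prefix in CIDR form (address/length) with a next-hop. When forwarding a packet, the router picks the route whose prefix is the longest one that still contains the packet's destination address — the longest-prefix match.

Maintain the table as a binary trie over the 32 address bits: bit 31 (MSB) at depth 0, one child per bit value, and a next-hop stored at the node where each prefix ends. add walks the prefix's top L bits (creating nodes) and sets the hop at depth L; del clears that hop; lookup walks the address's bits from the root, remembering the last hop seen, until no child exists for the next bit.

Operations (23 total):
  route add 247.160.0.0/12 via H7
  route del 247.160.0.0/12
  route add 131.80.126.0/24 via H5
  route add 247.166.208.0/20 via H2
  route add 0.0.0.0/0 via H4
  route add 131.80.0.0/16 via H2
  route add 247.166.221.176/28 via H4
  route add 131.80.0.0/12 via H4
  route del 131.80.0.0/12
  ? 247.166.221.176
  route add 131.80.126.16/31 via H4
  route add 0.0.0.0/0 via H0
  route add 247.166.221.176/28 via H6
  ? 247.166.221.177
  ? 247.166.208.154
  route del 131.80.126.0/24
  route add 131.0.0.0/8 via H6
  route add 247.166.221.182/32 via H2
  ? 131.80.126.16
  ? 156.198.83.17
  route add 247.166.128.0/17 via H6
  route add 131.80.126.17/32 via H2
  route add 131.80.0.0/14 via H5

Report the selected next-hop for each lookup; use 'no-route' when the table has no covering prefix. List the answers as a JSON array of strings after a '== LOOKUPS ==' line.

Apply in order:
  + 247.160.0.0/12 (H7) depth=12
  - 247.160.0.0/12 clear@12
  + 131.80.126.0/24 (H5) depth=24
  + 247.166.208.0/20 (H2) depth=20
  + 0.0.0.0/0 (H4) depth=0
  + 131.80.0.0/16 (H2) depth=16
  + 247.166.221.176/28 (H4) depth=28
  + 131.80.0.0/12 (H4) depth=12
  - 131.80.0.0/12 clear@12
  ? 247.166.221.176  path d0:H4→d1:-→d2:-→d3:-→d4:-→d5:-→d6:-→d7:-→d8:-→d9:-→d10:-→d11:-→d12:-→d13:-→d14:-→d15:-→d16:-→d17:-→d18:-→d19:-→d20:H2→d21:-→d22:-→d23:-→d24:-→d25:-→d26:-→d27:-→d28:H4  best=H4
  + 131.80.126.16/31 (H4) depth=31
  + 0.0.0.0/0 (H0) depth=0
  + 247.166.221.176/28 (H6) depth=28
  ? 247.166.221.177  path d0:H0→d1:-→d2:-→d3:-→d4:-→d5:-→d6:-→d7:-→d8:-→d9:-→d10:-→d11:-→d12:-→d13:-→d14:-→d15:-→d16:-→d17:-→d18:-→d19:-→d20:H2→d21:-→d22:-→d23:-→d24:-→d25:-→d26:-→d27:-→d28:H6  best=H6
  ? 247.166.208.154  path d0:H0→d1:-→d2:-→d3:-→d4:-→d5:-→d6:-→d7:-→d8:-→d9:-→d10:-→d11:-→d12:-→d13:-→d14:-→d15:-→d16:-→d17:-→d18:-→d19:-→d20:H2  best=H2
  - 131.80.126.0/24 clear@24
  + 131.0.0.0/8 (H6) depth=8
  + 247.166.221.182/32 (H2) depth=32
  ? 131.80.126.16  path d0:H0→d1:-→d2:-→d3:-→d4:-→d5:-→d6:-→d7:-→d8:H6→d9:-→d10:-→d11:-→d12:-→d13:-→d14:-→d15:-→d16:H2→d17:-→d18:-→d19:-→d20:-→d21:-→d22:-→d23:-→d24:-→d25:-→d26:-→d27:-→d28:-→d29:-→d30:-→d31:H4  best=H4
  ? 156.198.83.17  path d0:H0→d1:-→d2:-→d3:-  best=H0
  + 247.166.128.0/17 (H6) depth=17
  + 131.80.126.17/32 (H2) depth=32
  + 131.80.0.0/14 (H5) depth=14

== LOOKUPS ==
["H4","H6","H2","H4","H0"]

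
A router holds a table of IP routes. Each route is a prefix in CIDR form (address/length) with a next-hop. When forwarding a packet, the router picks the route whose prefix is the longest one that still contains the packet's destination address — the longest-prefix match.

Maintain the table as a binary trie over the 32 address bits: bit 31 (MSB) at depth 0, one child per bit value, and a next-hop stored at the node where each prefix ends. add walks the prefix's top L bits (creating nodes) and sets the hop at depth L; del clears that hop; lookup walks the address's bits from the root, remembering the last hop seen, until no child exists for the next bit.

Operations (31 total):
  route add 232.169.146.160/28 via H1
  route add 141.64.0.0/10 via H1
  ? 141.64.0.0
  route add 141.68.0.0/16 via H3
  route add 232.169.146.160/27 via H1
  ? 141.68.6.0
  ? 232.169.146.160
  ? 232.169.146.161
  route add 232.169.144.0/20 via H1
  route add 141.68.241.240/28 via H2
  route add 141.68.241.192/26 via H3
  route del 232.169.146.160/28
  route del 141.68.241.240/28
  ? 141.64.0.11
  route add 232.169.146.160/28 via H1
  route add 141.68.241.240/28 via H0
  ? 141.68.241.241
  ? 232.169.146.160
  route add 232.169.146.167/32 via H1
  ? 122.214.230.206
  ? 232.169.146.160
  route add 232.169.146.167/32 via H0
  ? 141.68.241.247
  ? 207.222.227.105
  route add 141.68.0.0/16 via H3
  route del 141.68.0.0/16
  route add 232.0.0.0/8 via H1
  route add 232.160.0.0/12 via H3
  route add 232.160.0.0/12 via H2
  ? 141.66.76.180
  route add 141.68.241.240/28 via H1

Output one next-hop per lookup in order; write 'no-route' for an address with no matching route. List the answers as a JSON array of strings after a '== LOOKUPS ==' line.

Process each operation:
  add 232.169.146.160/28 -> H1 at depth 28
  add 141.64.0.0/10 -> H1 at depth 10
  Q 141.64.0.0: descend 1000110101 ; hops seen [H1] ; pick H1
  add 141.68.0.0/16 -> H3 at depth 16
  add 232.169.146.160/27 -> H1 at depth 27
  Q 141.68.6.0: descend 1000110101000100 ; hops seen [H1,H3] ; pick H3
  Q 232.169.146.160: descend 1110100010101001100100101010 ; hops seen [H1,H1] ; pick H1
  Q 232.169.146.161: descend 1110100010101001100100101010 ; hops seen [H1,H1] ; pick H1
  add 232.169.144.0/20 -> H1 at depth 20
  add 141.68.241.240/28 -> H2 at depth 28
  add 141.68.241.192/26 -> H3 at depth 26
  - 232.169.146.160/28 clear@28
  - 141.68.241.240/28 clear@28
  Q 141.64.0.11: descend 1000110101000 ; hops seen [H1] ; pick H1
  add 232.169.146.160/28 -> H1 at depth 28
  add 141.68.241.240/28 -> H0 at depth 28
  Q 141.68.241.241: descend 1000110101000100111100011111 ; hops seen [H1,H3,H3,H0] ; pick H0
  Q 232.169.146.160: descend 1110100010101001100100101010 ; hops seen [H1,H1,H1] ; pick H1
  add 232.169.146.167/32 -> H1 at depth 32
  Q 122.214.230.206: descend ε ; hops seen [∅] ; pick no-route
  Q 232.169.146.160: descend 11101000101010011001001010100 ; hops seen [H1,H1,H1] ; pick H1
  add 232.169.146.167/32 -> H0 at depth 32
  Q 141.68.241.247: descend 1000110101000100111100011111 ; hops seen [H1,H3,H3,H0] ; pick H0
  Q 207.222.227.105: descend 11 ; hops seen [∅] ; pick no-route
  add 141.68.0.0/16 -> H3 at depth 16
  - 141.68.0.0/16 clear@16
  add 232.0.0.0/8 -> H1 at depth 8
  add 232.160.0.0/12 -> H3 at depth 12
  add 232.160.0.0/12 -> H2 at depth 12
  Q 141.66.76.180: descend 1000110101000 ; hops seen [H1] ; pick H1
  add 141.68.241.240/28 -> H1 at depth 28

== LOOKUPS ==
["H1","H3","H1","H1","H1","H0","H1","no-route","H1","H0","no-route","H1"]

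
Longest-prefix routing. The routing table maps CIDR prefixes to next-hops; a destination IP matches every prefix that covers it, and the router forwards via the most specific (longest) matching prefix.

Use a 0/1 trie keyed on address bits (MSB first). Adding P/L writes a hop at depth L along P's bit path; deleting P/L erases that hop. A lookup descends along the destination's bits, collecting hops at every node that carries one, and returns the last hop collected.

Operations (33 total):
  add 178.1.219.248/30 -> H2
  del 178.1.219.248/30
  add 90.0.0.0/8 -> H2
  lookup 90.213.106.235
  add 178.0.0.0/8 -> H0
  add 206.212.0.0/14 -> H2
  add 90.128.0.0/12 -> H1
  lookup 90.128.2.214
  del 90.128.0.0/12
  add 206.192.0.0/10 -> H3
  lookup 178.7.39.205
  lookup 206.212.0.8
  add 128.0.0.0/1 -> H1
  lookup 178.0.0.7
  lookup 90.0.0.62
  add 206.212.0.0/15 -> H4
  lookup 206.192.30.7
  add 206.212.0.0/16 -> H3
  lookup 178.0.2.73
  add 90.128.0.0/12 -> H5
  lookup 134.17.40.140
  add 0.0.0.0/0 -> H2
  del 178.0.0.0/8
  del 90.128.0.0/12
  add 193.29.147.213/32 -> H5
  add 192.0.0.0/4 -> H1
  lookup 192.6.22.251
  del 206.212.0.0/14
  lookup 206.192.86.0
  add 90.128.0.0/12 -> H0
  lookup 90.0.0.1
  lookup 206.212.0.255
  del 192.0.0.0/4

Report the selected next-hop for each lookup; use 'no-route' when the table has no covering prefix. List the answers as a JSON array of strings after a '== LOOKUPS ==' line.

Process each operation:
  add 178.1.219.248/30 -> H2 at depth 30
  del 178.1.219.248/30 (clear depth 30)
  add 90.0.0.0/8 -> H2 at depth 8
  lookup 90.213.106.235: bits 01011010 walk d0:-→d1:-→d2:-→d3:-→d4:-→d5:-→d6:-→d7:-→d8:H2 -> H2
  add 178.0.0.0/8 -> H0 at depth 8
  add 206.212.0.0/14 -> H2 at depth 14
  add 90.128.0.0/12 -> H1 at depth 12
  lookup 90.128.2.214: bits 010110101000 walk d0:-→d1:-→d2:-→d3:-→d4:-→d5:-→d6:-→d7:-→d8:H2→d9:-→d10:-→d11:-→d12:H1 -> H1
  del 90.128.0.0/12 (clear depth 12)
  add 206.192.0.0/10 -> H3 at depth 10
  lookup 178.7.39.205: bits 1011001000000 walk d0:-→d1:-→d2:-→d3:-→d4:-→d5:-→d6:-→d7:-→d8:H0→d9:-→d10:-→d11:-→d12:-→d13:- -> H0
  lookup 206.212.0.8: bits 11001110110101 walk d0:-→d1:-→d2:-→d3:-→d4:-→d5:-→d6:-→d7:-→d8:-→d9:-→d10:H3→d11:-→d12:-→d13:-→d14:H2 -> H2
  add 128.0.0.0/1 -> H1 at depth 1
  lookup 178.0.0.7: bits 101100100000000 walk d0:-→d1:H1→d2:-→d3:-→d4:-→d5:-→d6:-→d7:-→d8:H0→d9:-→d10:-→d11:-→d12:-→d13:-→d14:-→d15:- -> H0
  lookup 90.0.0.62: bits 01011010 walk d0:-→d1:-→d2:-→d3:-→d4:-→d5:-→d6:-→d7:-→d8:H2 -> H2
  add 206.212.0.0/15 -> H4 at depth 15
  lookup 206.192.30.7: bits 11001110110 walk d0:-→d1:H1→d2:-→d3:-→d4:-→d5:-→d6:-→d7:-→d8:-→d9:-→d10:H3→d11:- -> H3
  add 206.212.0.0/16 -> H3 at depth 16
  lookup 178.0.2.73: bits 101100100000000 walk d0:-→d1:H1→d2:-→d3:-→d4:-→d5:-→d6:-→d7:-→d8:H0→d9:-→d10:-→d11:-→d12:-→d13:-→d14:-→d15:- -> H0
  add 90.128.0.0/12 -> H5 at depth 12
  lookup 134.17.40.140: bits 10 walk d0:-→d1:H1→d2:- -> H1
  add 0.0.0.0/0 -> H2 at depth 0
  del 178.0.0.0/8 (clear depth 8)
  del 90.128.0.0/12 (clear depth 12)
  add 193.29.147.213/32 -> H5 at depth 32
  add 192.0.0.0/4 -> H1 at depth 4
  lookup 192.6.22.251: bits 1100000 walk d0:H2→d1:H1→d2:-→d3:-→d4:H1→d5:-→d6:-→d7:- -> H1
  del 206.212.0.0/14 (clear depth 14)
  lookup 206.192.86.0: bits 11001110110 walk d0:H2→d1:H1→d2:-→d3:-→d4:H1→d5:-→d6:-→d7:-→d8:-→d9:-→d10:H3→d11:- -> H3
  add 90.128.0.0/12 -> H0 at depth 12
  lookup 90.0.0.1: bits 01011010 walk d0:H2→d1:-→d2:-→d3:-→d4:-→d5:-→d6:-→d7:-→d8:H2 -> H2
  lookup 206.212.0.255: bits 1100111011010100 walk d0:H2→d1:H1→d2:-→d3:-→d4:H1→d5:-→d6:-→d7:-→d8:-→d9:-→d10:H3→d11:-→d12:-→d13:-→d14:-→d15:H4→d16:H3 -> H3
  del 192.0.0.0/4 (clear depth 4)

== LOOKUPS ==
["H2","H1","H0","H2","H0","H2","H3","H0","H1","H1","H3","H2","H3"]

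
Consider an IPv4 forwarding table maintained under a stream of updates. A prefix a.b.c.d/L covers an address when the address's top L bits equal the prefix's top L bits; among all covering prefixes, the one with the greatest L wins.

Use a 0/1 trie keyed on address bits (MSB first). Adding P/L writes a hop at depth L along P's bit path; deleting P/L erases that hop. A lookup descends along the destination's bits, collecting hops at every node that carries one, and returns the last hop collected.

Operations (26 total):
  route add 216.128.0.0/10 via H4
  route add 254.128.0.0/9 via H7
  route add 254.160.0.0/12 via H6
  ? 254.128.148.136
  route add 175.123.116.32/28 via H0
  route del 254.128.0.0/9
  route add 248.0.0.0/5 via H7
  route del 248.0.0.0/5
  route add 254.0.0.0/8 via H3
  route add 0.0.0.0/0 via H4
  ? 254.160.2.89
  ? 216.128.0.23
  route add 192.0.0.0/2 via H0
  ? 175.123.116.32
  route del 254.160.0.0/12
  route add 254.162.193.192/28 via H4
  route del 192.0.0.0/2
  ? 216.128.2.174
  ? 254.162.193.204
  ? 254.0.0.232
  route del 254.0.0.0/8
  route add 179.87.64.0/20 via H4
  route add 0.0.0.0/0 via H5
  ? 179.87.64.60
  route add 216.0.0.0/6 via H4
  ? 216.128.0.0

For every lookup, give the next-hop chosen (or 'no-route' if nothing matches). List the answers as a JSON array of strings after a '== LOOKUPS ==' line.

Trace:
  + 216.128.0.0/10 (H4) depth=10
  + 254.128.0.0/9 (H7) depth=9
  + 254.160.0.0/12 (H6) depth=12
  Q 254.128.148.136: descend 1111111010 ; hops seen [H7] ; pick H7
  + 175.123.116.32/28 (H0) depth=28
  - 254.128.0.0/9 clear@9
  + 248.0.0.0/5 (H7) depth=5
  - 248.0.0.0/5 clear@5
  + 254.0.0.0/8 (H3) depth=8
  + 0.0.0.0/0 (H4) depth=0
  Q 254.160.2.89: descend 111111101010 ; hops seen [H4,H3,H6] ; pick H6
  Q 216.128.0.23: descend 1101100010 ; hops seen [H4,H4] ; pick H4
  + 192.0.0.0/2 (H0) depth=2
  Q 175.123.116.32: descend 1010111101111011011101000010 ; hops seen [H4,H0] ; pick H0
  - 254.160.0.0/12 clear@12
  + 254.162.193.192/28 (H4) depth=28
  - 192.0.0.0/2 clear@2
  Q 216.128.2.174: descend 1101100010 ; hops seen [H4,H4] ; pick H4
  Q 254.162.193.204: descend 1111111010100010110000011100 ; hops seen [H4,H3,H4] ; pick H4
  Q 254.0.0.232: descend 11111110 ; hops seen [H4,H3] ; pick H3
  - 254.0.0.0/8 clear@8
  + 179.87.64.0/20 (H4) depth=20
  + 0.0.0.0/0 (H5) depth=0
  Q 179.87.64.60: descend 10110011010101110100 ; hops seen [H5,H4] ; pick H4
  + 216.0.0.0/6 (H4) depth=6
  Q 216.128.0.0: descend 1101100010 ; hops seen [H5,H4,H4] ; pick H4

== LOOKUPS ==
["H7","H6","H4","H0","H4","H4","H3","H4","H4"]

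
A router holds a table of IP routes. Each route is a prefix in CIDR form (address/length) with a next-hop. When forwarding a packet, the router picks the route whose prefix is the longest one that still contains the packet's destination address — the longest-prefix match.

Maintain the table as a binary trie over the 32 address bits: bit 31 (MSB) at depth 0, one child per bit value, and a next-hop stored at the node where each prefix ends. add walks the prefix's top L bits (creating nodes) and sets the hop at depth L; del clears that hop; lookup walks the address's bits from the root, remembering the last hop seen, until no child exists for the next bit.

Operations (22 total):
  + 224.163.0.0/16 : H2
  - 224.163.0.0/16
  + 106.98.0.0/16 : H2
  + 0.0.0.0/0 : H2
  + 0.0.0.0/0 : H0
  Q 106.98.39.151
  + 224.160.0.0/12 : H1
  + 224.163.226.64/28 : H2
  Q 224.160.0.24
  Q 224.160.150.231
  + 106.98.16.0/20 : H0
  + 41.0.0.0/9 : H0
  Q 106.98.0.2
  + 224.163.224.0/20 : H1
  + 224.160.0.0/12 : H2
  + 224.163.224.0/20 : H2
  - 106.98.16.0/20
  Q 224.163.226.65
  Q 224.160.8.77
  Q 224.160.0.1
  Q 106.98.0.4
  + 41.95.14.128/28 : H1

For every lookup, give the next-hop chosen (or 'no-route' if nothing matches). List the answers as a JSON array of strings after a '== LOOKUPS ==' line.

Apply in order:
  add 224.163.0.0/16 -> H2 at depth 16
  - 224.163.0.0/16 clear@16
  add 106.98.0.0/16 -> H2 at depth 16
  add 0.0.0.0/0 -> H2 at depth 0
  add 0.0.0.0/0 -> H0 at depth 0
  lookup 106.98.39.151: bits 0110101001100010 walk d0:H0→d1:-→d2:-→d3:-→d4:-→d5:-→d6:-→d7:-→d8:-→d9:-→d10:-→d11:-→d12:-→d13:-→d14:-→d15:-→d16:H2 -> H2
  add 224.160.0.0/12 -> H1 at depth 12
  add 224.163.226.64/28 -> H2 at depth 28
  lookup 224.160.0.24: bits 11100000101000 walk d0:H0→d1:-→d2:-→d3:-→d4:-→d5:-→d6:-→d7:-→d8:-→d9:-→d10:-→d11:-→d12:H1→d13:-→d14:- -> H1
  lookup 224.160.150.231: bits 11100000101000 walk d0:H0→d1:-→d2:-→d3:-→d4:-→d5:-→d6:-→d7:-→d8:-→d9:-→d10:-→d11:-→d12:H1→d13:-→d14:- -> H1
  add 106.98.16.0/20 -> H0 at depth 20
  add 41.0.0.0/9 -> H0 at depth 9
  lookup 106.98.0.2: bits 0110101001100010000 walk d0:H0→d1:-→d2:-→d3:-→d4:-→d5:-→d6:-→d7:-→d8:-→d9:-→d10:-→d11:-→d12:-→d13:-→d14:-→d15:-→d16:H2→d17:-→d18:-→d19:- -> H2
  add 224.163.224.0/20 -> H1 at depth 20
  add 224.160.0.0/12 -> H2 at depth 12
  add 224.163.224.0/20 -> H2 at depth 20
  - 106.98.16.0/20 clear@20
  lookup 224.163.226.65: bits 1110000010100011111000100100 walk d0:H0→d1:-→d2:-→d3:-→d4:-→d5:-→d6:-→d7:-→d8:-→d9:-→d10:-→d11:-→d12:H2→d13:-→d14:-→d15:-→d16:-→d17:-→d18:-→d19:-→d20:H2→d21:-→d22:-→d23:-→d24:-→d25:-→d26:-→d27:-→d28:H2 -> H2
  lookup 224.160.8.77: bits 11100000101000 walk d0:H0→d1:-→d2:-→d3:-→d4:-→d5:-→d6:-→d7:-→d8:-→d9:-→d10:-→d11:-→d12:H2→d13:-→d14:- -> H2
  lookup 224.160.0.1: bits 11100000101000 walk d0:H0→d1:-→d2:-→d3:-→d4:-→d5:-→d6:-→d7:-→d8:-→d9:-→d10:-→d11:-→d12:H2→d13:-→d14:- -> H2
  lookup 106.98.0.4: bits 0110101001100010000 walk d0:H0→d1:-→d2:-→d3:-→d4:-→d5:-→d6:-→d7:-→d8:-→d9:-→d10:-→d11:-→d12:-→d13:-→d14:-→d15:-→d16:H2→d17:-→d18:-→d19:- -> H2
  add 41.95.14.128/28 -> H1 at depth 28

== LOOKUPS ==
["H2","H1","H1","H2","H2","H2","H2","H2"]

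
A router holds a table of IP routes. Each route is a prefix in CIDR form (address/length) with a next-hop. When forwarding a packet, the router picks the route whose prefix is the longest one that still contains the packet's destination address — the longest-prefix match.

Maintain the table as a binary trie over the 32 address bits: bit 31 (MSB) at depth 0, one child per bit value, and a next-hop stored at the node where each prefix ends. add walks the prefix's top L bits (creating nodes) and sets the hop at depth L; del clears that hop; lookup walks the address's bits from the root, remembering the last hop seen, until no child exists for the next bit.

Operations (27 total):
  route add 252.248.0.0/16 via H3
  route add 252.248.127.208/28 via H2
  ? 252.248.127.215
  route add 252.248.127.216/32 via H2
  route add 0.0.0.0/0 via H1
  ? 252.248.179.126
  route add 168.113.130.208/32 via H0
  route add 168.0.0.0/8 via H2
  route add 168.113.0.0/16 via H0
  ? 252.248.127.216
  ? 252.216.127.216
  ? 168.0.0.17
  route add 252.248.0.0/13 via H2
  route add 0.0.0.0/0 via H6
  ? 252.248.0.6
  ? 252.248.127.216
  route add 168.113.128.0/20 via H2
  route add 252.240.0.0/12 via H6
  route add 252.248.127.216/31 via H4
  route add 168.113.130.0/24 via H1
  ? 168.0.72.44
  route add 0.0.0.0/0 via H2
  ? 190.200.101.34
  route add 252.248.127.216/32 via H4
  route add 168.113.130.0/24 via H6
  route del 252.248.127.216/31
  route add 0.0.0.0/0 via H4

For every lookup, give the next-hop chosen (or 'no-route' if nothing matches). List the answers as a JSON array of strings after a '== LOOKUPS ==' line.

Trace:
  + 252.248.0.0/16 (H3) depth=16
  + 252.248.127.208/28 (H2) depth=28
  Q 252.248.127.215: descend 1111110011111000011111111101 ; hops seen [H3,H2] ; pick H2
  + 252.248.127.216/32 (H2) depth=32
  + 0.0.0.0/0 (H1) depth=0
  Q 252.248.179.126: descend 1111110011111000 ; hops seen [H1,H3] ; pick H3
  + 168.113.130.208/32 (H0) depth=32
  + 168.0.0.0/8 (H2) depth=8
  + 168.113.0.0/16 (H0) depth=16
  Q 252.248.127.216: descend 11111100111110000111111111011000 ; hops seen [H1,H3,H2,H2] ; pick H2
  Q 252.216.127.216: descend 1111110011 ; hops seen [H1] ; pick H1
  Q 168.0.0.17: descend 101010000 ; hops seen [H1,H2] ; pick H2
  + 252.248.0.0/13 (H2) depth=13
  + 0.0.0.0/0 (H6) depth=0
  Q 252.248.0.6: descend 11111100111110000 ; hops seen [H6,H2,H3] ; pick H3
  Q 252.248.127.216: descend 11111100111110000111111111011000 ; hops seen [H6,H2,H3,H2,H2] ; pick H2
  + 168.113.128.0/20 (H2) depth=20
  + 252.240.0.0/12 (H6) depth=12
  + 252.248.127.216/31 (H4) depth=31
  + 168.113.130.0/24 (H1) depth=24
  Q 168.0.72.44: descend 101010000 ; hops seen [H6,H2] ; pick H2
  + 0.0.0.0/0 (H2) depth=0
  Q 190.200.101.34: descend 101 ; hops seen [H2] ; pick H2
  + 252.248.127.216/32 (H4) depth=32
  + 168.113.130.0/24 (H6) depth=24
  del 252.248.127.216/31 (clear depth 31)
  + 0.0.0.0/0 (H4) depth=0

== LOOKUPS ==
["H2","H3","H2","H1","H2","H3","H2","H2","H2"]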